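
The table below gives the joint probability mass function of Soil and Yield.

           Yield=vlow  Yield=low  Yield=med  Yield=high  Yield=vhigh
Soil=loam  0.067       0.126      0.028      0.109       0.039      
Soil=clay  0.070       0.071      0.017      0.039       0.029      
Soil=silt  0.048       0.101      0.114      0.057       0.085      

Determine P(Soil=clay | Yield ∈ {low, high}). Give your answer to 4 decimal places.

0.2187

P(Yield=low) = 0.126 + 0.071 + 0.101 = 0.298.
P(Yield=high) = 0.109 + 0.039 + 0.057 = 0.205.
P(Yield ∈ {low, high}) = 0.298 + 0.205 = 0.503; P(Soil=clay, Yield ∈ {low, high}) = 0.071 + 0.039 = 0.110.
P(Soil=clay | Yield ∈ {low, high}) = 0.110/0.503 = 0.2187.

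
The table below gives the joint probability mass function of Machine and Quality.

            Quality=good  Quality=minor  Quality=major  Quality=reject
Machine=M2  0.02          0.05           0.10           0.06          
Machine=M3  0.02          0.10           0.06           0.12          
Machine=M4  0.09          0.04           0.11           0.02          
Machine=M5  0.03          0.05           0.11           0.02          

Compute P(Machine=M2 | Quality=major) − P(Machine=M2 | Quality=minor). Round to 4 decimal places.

P(Quality=major) = 0.10 + 0.06 + 0.11 + 0.11 = 0.38; P(Machine=M2 | Quality=major) = 0.10/0.38 = 0.26316.
P(Quality=minor) = 0.05 + 0.10 + 0.04 + 0.05 = 0.24; P(Machine=M2 | Quality=minor) = 0.05/0.24 = 0.20833.
Difference = 0.0548.

0.0548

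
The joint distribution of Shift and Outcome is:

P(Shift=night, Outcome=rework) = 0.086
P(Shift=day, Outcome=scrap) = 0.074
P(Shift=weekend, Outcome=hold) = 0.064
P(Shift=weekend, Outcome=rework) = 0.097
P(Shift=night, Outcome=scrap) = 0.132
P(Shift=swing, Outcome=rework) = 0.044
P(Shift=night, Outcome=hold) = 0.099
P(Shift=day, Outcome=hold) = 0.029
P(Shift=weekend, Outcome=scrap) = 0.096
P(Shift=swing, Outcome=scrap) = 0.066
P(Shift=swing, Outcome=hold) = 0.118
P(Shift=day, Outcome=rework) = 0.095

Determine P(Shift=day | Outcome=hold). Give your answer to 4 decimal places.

P(Outcome=hold) = 0.029 + 0.118 + 0.099 + 0.064 = 0.310.
P(Shift=day | Outcome=hold) = 0.029/0.310 = 0.0935.

0.0935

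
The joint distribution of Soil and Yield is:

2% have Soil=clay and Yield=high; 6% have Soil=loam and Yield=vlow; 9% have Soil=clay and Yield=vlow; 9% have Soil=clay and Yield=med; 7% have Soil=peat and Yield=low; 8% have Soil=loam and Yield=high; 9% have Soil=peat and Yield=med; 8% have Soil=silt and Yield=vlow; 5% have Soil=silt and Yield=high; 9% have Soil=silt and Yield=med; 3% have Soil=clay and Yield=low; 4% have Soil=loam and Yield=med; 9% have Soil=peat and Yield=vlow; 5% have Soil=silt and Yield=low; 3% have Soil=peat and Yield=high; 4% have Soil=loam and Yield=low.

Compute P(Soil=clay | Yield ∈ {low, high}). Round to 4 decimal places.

0.1351

P(Yield=low) = 0.04 + 0.03 + 0.05 + 0.07 = 0.19.
P(Yield=high) = 0.08 + 0.02 + 0.05 + 0.03 = 0.18.
P(Yield ∈ {low, high}) = 0.19 + 0.18 = 0.37; P(Soil=clay, Yield ∈ {low, high}) = 0.03 + 0.02 = 0.05.
P(Soil=clay | Yield ∈ {low, high}) = 0.05/0.37 = 0.1351.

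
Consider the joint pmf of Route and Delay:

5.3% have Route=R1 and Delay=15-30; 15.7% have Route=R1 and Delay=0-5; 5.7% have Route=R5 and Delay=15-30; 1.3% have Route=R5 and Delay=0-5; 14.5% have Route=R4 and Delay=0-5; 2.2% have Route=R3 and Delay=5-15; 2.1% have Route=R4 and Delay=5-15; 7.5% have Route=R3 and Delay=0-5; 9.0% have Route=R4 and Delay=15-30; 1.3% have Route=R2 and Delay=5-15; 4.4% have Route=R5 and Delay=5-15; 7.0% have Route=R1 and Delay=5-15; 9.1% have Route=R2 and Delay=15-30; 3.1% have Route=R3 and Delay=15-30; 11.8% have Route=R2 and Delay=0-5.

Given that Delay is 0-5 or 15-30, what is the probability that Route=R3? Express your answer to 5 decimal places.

0.12771

P(Delay=0-5) = 0.157 + 0.118 + 0.075 + 0.145 + 0.013 = 0.508.
P(Delay=15-30) = 0.053 + 0.091 + 0.031 + 0.090 + 0.057 = 0.322.
P(Delay ∈ {0-5, 15-30}) = 0.508 + 0.322 = 0.830; P(Route=R3, Delay ∈ {0-5, 15-30}) = 0.075 + 0.031 = 0.106.
P(Route=R3 | Delay ∈ {0-5, 15-30}) = 0.106/0.830 = 0.12771.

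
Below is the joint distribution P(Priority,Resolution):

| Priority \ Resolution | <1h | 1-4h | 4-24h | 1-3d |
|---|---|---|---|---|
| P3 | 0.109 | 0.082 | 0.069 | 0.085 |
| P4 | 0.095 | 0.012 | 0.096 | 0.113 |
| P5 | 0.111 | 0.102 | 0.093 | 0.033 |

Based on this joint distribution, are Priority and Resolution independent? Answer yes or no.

P(Priority=P4) = 0.316 and P(Resolution=1-4h) = 0.196, so their product is 0.06194, but P(Priority=P4, Resolution=1-4h) = 0.012. Since these differ, Priority and Resolution are not independent.

no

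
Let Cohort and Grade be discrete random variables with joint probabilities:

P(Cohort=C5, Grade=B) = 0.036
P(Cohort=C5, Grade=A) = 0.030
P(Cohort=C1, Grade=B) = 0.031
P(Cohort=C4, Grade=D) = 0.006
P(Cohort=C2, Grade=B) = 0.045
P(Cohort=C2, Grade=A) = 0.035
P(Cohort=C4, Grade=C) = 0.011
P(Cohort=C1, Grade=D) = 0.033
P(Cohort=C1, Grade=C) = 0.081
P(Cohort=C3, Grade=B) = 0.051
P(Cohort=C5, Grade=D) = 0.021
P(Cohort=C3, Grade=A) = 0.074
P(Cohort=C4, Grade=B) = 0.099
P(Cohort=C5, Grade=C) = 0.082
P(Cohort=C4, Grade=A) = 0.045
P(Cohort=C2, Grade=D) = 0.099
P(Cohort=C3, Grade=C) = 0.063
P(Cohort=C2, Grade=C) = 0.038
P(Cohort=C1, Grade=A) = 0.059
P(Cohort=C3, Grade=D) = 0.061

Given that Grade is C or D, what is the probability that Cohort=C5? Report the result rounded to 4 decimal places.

P(Grade=C) = 0.081 + 0.038 + 0.063 + 0.011 + 0.082 = 0.275.
P(Grade=D) = 0.033 + 0.099 + 0.061 + 0.006 + 0.021 = 0.220.
P(Grade ∈ {C, D}) = 0.275 + 0.220 = 0.495; P(Cohort=C5, Grade ∈ {C, D}) = 0.082 + 0.021 = 0.103.
P(Cohort=C5 | Grade ∈ {C, D}) = 0.103/0.495 = 0.2081.

0.2081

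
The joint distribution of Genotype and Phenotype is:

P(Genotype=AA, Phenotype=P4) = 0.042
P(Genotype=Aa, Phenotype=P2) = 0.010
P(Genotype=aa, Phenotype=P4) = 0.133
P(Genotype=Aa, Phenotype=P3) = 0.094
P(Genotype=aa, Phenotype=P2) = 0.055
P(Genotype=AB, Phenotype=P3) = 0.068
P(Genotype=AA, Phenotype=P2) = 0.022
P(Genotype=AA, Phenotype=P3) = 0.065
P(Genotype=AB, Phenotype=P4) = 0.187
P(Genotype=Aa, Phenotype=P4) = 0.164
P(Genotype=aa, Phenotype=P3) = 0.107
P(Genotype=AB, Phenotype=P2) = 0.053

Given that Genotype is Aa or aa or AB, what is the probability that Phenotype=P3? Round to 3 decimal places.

P(Genotype=Aa) = 0.010 + 0.094 + 0.164 = 0.268.
P(Genotype=aa) = 0.055 + 0.107 + 0.133 = 0.295.
P(Genotype=AB) = 0.053 + 0.068 + 0.187 = 0.308.
P(Genotype ∈ {Aa, aa, AB}) = 0.268 + 0.295 + 0.308 = 0.871; P(Phenotype=P3, Genotype ∈ {Aa, aa, AB}) = 0.094 + 0.107 + 0.068 = 0.269.
P(Phenotype=P3 | Genotype ∈ {Aa, aa, AB}) = 0.269/0.871 = 0.309.

0.309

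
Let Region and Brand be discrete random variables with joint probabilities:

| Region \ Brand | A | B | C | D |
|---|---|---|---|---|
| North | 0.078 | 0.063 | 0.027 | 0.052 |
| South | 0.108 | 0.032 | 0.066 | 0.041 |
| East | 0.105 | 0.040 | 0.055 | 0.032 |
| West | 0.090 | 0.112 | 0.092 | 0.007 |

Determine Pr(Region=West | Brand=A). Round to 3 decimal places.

P(Brand=A) = 0.078 + 0.108 + 0.105 + 0.090 = 0.381.
P(Region=West | Brand=A) = 0.090/0.381 = 0.236.

0.236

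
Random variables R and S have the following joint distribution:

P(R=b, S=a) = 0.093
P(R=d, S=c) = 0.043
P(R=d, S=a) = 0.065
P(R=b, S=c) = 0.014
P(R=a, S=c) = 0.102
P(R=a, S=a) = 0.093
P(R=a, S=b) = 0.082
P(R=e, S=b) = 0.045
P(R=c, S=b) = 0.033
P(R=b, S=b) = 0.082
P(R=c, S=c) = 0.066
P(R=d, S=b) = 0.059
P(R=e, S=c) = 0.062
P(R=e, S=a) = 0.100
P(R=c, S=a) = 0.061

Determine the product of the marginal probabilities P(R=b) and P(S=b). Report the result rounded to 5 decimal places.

P(R=b) = 0.093 + 0.082 + 0.014 = 0.189.
P(S=b) = 0.082 + 0.082 + 0.033 + 0.059 + 0.045 = 0.301.
Product: 0.189 × 0.301 = 0.05689.

0.05689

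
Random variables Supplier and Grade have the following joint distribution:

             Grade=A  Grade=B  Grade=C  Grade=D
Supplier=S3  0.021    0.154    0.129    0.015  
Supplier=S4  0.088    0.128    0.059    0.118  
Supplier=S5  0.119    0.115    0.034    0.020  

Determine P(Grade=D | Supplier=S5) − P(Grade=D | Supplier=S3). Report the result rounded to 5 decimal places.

P(Supplier=S5) = 0.119 + 0.115 + 0.034 + 0.020 = 0.288; P(Grade=D | Supplier=S5) = 0.020/0.288 = 0.069444.
P(Supplier=S3) = 0.021 + 0.154 + 0.129 + 0.015 = 0.319; P(Grade=D | Supplier=S3) = 0.015/0.319 = 0.047022.
Difference = 0.02242.

0.02242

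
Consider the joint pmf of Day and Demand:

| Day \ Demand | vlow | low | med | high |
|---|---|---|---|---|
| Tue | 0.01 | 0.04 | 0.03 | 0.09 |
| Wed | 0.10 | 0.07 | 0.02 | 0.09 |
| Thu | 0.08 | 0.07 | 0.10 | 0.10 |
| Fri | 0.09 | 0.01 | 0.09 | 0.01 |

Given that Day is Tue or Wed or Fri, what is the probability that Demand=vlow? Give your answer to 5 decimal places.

P(Day=Tue) = 0.01 + 0.04 + 0.03 + 0.09 = 0.17.
P(Day=Wed) = 0.10 + 0.07 + 0.02 + 0.09 = 0.28.
P(Day=Fri) = 0.09 + 0.01 + 0.09 + 0.01 = 0.20.
P(Day ∈ {Tue, Wed, Fri}) = 0.17 + 0.28 + 0.20 = 0.65; P(Demand=vlow, Day ∈ {Tue, Wed, Fri}) = 0.01 + 0.10 + 0.09 = 0.20.
P(Demand=vlow | Day ∈ {Tue, Wed, Fri}) = 0.20/0.65 = 0.30769.

0.30769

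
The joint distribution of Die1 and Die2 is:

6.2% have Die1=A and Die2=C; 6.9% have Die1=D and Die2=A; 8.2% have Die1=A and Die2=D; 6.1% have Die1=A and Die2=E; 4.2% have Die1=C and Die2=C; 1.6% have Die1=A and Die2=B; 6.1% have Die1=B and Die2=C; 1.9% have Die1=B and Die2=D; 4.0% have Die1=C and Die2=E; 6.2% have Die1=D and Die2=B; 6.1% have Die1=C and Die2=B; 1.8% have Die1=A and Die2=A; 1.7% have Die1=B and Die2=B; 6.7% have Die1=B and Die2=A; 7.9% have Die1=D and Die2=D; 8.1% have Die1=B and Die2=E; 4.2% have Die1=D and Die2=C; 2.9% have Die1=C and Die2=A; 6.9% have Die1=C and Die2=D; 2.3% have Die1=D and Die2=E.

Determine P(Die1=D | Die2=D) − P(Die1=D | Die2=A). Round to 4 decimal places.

-0.0598

P(Die2=D) = 0.082 + 0.019 + 0.069 + 0.079 = 0.249; P(Die1=D | Die2=D) = 0.079/0.249 = 0.31727.
P(Die2=A) = 0.018 + 0.067 + 0.029 + 0.069 = 0.183; P(Die1=D | Die2=A) = 0.069/0.183 = 0.37705.
Difference = -0.0598.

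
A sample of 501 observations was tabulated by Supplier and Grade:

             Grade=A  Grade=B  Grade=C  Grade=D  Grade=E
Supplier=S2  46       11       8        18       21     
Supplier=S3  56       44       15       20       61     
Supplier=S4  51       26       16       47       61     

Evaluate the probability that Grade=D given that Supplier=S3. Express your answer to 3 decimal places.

Total with Supplier=S3: 56 + 44 + 15 + 20 + 61 = 196.
P(Grade=D | Supplier=S3) = 20/196 = 0.102.

0.102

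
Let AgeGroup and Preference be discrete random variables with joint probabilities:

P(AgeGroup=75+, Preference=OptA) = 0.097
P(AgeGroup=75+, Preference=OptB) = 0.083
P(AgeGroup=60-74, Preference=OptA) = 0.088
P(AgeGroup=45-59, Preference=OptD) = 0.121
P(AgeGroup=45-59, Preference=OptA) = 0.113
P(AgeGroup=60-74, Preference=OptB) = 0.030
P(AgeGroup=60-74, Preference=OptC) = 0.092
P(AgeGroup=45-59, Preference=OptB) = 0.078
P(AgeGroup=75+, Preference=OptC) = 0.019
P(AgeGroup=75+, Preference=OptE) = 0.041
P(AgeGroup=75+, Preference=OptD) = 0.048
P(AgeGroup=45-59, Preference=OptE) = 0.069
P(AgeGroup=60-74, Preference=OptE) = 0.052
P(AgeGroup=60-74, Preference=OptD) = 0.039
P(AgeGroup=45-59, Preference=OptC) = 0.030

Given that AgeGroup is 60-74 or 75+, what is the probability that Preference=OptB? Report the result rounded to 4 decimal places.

0.1919

P(AgeGroup=60-74) = 0.088 + 0.030 + 0.092 + 0.039 + 0.052 = 0.301.
P(AgeGroup=75+) = 0.097 + 0.083 + 0.019 + 0.048 + 0.041 = 0.288.
P(AgeGroup ∈ {60-74, 75+}) = 0.301 + 0.288 = 0.589; P(Preference=OptB, AgeGroup ∈ {60-74, 75+}) = 0.030 + 0.083 = 0.113.
P(Preference=OptB | AgeGroup ∈ {60-74, 75+}) = 0.113/0.589 = 0.1919.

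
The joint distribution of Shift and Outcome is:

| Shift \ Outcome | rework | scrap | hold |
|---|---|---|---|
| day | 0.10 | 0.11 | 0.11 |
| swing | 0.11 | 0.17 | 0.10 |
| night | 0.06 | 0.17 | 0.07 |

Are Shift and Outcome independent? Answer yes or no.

P(Shift=night) = 0.30 and P(Outcome=scrap) = 0.45, so their product is 0.1350, but P(Shift=night, Outcome=scrap) = 0.17. Since these differ, Shift and Outcome are not independent.

no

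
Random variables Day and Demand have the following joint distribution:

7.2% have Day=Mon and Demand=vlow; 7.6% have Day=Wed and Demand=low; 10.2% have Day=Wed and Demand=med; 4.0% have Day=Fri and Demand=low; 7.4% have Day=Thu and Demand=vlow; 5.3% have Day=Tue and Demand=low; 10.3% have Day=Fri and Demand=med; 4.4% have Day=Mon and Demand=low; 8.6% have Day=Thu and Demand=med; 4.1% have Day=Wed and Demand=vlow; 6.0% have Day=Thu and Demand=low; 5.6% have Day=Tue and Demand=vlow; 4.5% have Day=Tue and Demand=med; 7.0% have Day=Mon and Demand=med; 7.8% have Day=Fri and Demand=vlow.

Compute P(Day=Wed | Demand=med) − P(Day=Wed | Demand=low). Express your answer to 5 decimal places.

P(Demand=med) = 0.070 + 0.045 + 0.102 + 0.086 + 0.103 = 0.406; P(Day=Wed | Demand=med) = 0.102/0.406 = 0.251232.
P(Demand=low) = 0.044 + 0.053 + 0.076 + 0.060 + 0.040 = 0.273; P(Day=Wed | Demand=low) = 0.076/0.273 = 0.278388.
Difference = -0.02716.

-0.02716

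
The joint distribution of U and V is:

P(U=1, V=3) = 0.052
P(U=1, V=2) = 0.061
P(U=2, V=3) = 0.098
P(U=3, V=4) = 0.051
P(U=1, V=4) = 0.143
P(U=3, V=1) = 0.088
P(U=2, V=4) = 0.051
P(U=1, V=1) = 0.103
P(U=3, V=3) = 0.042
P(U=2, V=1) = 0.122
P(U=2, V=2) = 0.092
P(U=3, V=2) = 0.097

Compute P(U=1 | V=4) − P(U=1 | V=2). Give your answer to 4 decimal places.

P(V=4) = 0.143 + 0.051 + 0.051 = 0.245; P(U=1 | V=4) = 0.143/0.245 = 0.58367.
P(V=2) = 0.061 + 0.092 + 0.097 = 0.250; P(U=1 | V=2) = 0.061/0.250 = 0.24400.
Difference = 0.3397.

0.3397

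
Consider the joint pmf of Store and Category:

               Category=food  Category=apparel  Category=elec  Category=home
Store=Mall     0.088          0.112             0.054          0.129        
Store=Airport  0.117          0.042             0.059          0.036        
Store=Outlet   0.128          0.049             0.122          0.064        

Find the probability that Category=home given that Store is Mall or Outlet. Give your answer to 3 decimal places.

P(Store=Mall) = 0.088 + 0.112 + 0.054 + 0.129 = 0.383.
P(Store=Outlet) = 0.128 + 0.049 + 0.122 + 0.064 = 0.363.
P(Store ∈ {Mall, Outlet}) = 0.383 + 0.363 = 0.746; P(Category=home, Store ∈ {Mall, Outlet}) = 0.129 + 0.064 = 0.193.
P(Category=home | Store ∈ {Mall, Outlet}) = 0.193/0.746 = 0.259.

0.259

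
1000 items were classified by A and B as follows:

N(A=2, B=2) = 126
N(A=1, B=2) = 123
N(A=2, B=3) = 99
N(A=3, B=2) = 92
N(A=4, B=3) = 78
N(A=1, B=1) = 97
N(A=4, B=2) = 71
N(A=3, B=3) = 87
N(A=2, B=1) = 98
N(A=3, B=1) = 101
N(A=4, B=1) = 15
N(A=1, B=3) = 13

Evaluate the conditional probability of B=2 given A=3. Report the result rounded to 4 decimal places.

0.3286

Total with A=3: 101 + 92 + 87 = 280.
P(B=2 | A=3) = 92/280 = 0.3286.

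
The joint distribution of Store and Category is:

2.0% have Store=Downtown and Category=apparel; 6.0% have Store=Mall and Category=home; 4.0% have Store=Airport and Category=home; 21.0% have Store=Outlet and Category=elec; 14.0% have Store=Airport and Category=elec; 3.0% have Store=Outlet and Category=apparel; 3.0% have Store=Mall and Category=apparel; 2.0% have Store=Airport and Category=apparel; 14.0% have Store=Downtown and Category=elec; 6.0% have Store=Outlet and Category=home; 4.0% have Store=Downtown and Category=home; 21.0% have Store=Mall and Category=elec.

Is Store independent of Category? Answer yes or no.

yes

Every cell satisfies P(Store,Category) = P(Store)·P(Category). For instance P(Store=Airport) = 0.200, P(Category=apparel) = 0.100, and 0.200×0.100 = 0.020 matches the joint entry. So Store and Category are independent.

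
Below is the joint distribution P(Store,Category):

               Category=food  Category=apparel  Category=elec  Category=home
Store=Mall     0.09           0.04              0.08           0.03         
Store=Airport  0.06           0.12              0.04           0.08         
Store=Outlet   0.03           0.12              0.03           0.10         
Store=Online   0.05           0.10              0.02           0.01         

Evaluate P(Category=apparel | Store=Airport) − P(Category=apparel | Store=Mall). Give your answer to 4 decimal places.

0.2333

P(Store=Airport) = 0.06 + 0.12 + 0.04 + 0.08 = 0.30; P(Category=apparel | Store=Airport) = 0.12/0.30 = 0.40000.
P(Store=Mall) = 0.09 + 0.04 + 0.08 + 0.03 = 0.24; P(Category=apparel | Store=Mall) = 0.04/0.24 = 0.16667.
Difference = 0.2333.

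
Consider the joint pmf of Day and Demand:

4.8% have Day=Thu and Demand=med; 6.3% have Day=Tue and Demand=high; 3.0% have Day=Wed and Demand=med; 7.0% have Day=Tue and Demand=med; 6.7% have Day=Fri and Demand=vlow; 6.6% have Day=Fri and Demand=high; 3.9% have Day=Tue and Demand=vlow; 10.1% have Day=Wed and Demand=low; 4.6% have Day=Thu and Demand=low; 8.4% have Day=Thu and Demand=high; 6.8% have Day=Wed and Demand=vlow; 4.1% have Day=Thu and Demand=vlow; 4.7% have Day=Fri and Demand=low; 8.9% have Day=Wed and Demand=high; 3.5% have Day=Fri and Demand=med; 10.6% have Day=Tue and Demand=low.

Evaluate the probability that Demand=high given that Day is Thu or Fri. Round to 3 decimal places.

P(Day=Thu) = 0.041 + 0.046 + 0.048 + 0.084 = 0.219.
P(Day=Fri) = 0.067 + 0.047 + 0.035 + 0.066 = 0.215.
P(Day ∈ {Thu, Fri}) = 0.219 + 0.215 = 0.434; P(Demand=high, Day ∈ {Thu, Fri}) = 0.084 + 0.066 = 0.150.
P(Demand=high | Day ∈ {Thu, Fri}) = 0.150/0.434 = 0.346.

0.346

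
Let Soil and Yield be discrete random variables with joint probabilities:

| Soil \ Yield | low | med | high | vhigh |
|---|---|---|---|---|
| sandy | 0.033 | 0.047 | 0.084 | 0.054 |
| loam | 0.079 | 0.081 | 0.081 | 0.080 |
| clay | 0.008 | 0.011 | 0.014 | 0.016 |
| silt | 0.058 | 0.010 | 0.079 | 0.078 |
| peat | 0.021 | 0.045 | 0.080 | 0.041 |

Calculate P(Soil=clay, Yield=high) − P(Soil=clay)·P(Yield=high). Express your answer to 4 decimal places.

P(Soil=clay) = 0.008 + 0.011 + 0.014 + 0.016 = 0.049.
P(Yield=high) = 0.084 + 0.081 + 0.014 + 0.079 + 0.080 = 0.338.
P(Soil=clay, Yield=high) − P(Soil=clay)P(Yield=high) = 0.014 − 0.049×0.338 = -0.0026.

-0.0026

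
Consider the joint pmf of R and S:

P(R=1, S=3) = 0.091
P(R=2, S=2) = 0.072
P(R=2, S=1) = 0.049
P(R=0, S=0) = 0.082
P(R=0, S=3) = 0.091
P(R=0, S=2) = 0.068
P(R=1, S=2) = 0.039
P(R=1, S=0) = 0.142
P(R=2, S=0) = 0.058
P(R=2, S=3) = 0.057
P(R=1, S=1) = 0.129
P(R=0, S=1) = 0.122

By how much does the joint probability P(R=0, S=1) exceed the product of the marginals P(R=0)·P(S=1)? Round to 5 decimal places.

0.01310

P(R=0) = 0.082 + 0.122 + 0.068 + 0.091 = 0.363.
P(S=1) = 0.122 + 0.129 + 0.049 = 0.300.
P(R=0, S=1) − P(R=0)P(S=1) = 0.122 − 0.363×0.300 = 0.01310.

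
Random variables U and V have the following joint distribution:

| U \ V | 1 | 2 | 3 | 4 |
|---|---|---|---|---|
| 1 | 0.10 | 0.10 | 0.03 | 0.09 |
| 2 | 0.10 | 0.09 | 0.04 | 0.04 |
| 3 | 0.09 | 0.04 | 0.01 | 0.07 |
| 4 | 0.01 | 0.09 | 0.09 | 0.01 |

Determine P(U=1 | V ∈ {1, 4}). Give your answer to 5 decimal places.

0.37255

P(V=1) = 0.10 + 0.10 + 0.09 + 0.01 = 0.30.
P(V=4) = 0.09 + 0.04 + 0.07 + 0.01 = 0.21.
P(V ∈ {1, 4}) = 0.30 + 0.21 = 0.51; P(U=1, V ∈ {1, 4}) = 0.10 + 0.09 = 0.19.
P(U=1 | V ∈ {1, 4}) = 0.19/0.51 = 0.37255.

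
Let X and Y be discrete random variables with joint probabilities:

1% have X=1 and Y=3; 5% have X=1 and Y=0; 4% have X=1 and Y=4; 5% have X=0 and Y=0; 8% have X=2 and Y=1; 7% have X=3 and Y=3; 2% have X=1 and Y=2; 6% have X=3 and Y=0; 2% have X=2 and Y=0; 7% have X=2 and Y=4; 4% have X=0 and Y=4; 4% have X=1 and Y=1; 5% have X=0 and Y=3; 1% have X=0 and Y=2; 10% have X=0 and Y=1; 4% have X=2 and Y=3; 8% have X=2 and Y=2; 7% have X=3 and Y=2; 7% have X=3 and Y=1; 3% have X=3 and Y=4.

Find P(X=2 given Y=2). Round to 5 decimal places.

0.44444

P(Y=2) = 0.01 + 0.02 + 0.08 + 0.07 = 0.18.
P(X=2 | Y=2) = 0.08/0.18 = 0.44444.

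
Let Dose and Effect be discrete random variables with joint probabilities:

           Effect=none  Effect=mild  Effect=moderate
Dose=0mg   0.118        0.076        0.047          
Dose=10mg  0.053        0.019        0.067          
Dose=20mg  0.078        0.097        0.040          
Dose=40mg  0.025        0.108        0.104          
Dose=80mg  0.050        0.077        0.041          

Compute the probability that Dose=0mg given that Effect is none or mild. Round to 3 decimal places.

0.277

P(Effect=none) = 0.118 + 0.053 + 0.078 + 0.025 + 0.050 = 0.324.
P(Effect=mild) = 0.076 + 0.019 + 0.097 + 0.108 + 0.077 = 0.377.
P(Effect ∈ {none, mild}) = 0.324 + 0.377 = 0.701; P(Dose=0mg, Effect ∈ {none, mild}) = 0.118 + 0.076 = 0.194.
P(Dose=0mg | Effect ∈ {none, mild}) = 0.194/0.701 = 0.277.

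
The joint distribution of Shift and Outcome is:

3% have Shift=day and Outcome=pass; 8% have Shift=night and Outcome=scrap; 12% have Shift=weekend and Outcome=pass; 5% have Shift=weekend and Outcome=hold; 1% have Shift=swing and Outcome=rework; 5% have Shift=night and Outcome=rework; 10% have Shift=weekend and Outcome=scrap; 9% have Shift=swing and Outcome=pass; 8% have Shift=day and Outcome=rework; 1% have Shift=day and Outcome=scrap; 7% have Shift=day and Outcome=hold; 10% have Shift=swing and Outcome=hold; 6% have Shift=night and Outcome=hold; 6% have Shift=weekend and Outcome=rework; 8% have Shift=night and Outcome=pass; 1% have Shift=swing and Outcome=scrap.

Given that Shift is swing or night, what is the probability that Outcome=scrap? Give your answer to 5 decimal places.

P(Shift=swing) = 0.09 + 0.01 + 0.01 + 0.10 = 0.21.
P(Shift=night) = 0.08 + 0.05 + 0.08 + 0.06 = 0.27.
P(Shift ∈ {swing, night}) = 0.21 + 0.27 = 0.48; P(Outcome=scrap, Shift ∈ {swing, night}) = 0.01 + 0.08 = 0.09.
P(Outcome=scrap | Shift ∈ {swing, night}) = 0.09/0.48 = 0.18750.

0.18750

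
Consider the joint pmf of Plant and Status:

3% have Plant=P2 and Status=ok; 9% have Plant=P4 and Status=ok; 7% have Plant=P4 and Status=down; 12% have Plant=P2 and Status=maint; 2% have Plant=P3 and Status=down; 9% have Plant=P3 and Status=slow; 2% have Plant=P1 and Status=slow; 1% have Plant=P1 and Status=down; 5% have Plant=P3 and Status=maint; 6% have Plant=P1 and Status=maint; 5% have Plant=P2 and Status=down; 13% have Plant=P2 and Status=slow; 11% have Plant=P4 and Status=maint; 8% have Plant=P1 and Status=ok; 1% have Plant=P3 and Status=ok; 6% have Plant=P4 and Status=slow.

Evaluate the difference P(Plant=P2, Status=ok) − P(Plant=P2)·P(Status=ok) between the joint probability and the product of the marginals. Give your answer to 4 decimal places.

P(Plant=P2) = 0.03 + 0.13 + 0.05 + 0.12 = 0.33.
P(Status=ok) = 0.08 + 0.03 + 0.01 + 0.09 = 0.21.
P(Plant=P2, Status=ok) − P(Plant=P2)P(Status=ok) = 0.03 − 0.33×0.21 = -0.0393.

-0.0393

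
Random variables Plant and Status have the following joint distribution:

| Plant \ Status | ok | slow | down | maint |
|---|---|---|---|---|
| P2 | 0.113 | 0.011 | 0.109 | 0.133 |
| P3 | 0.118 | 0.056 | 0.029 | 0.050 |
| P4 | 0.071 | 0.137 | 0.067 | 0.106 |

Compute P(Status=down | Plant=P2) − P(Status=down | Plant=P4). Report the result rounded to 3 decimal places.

0.122

P(Plant=P2) = 0.113 + 0.011 + 0.109 + 0.133 = 0.366; P(Status=down | Plant=P2) = 0.109/0.366 = 0.2978.
P(Plant=P4) = 0.071 + 0.137 + 0.067 + 0.106 = 0.381; P(Status=down | Plant=P4) = 0.067/0.381 = 0.1759.
Difference = 0.122.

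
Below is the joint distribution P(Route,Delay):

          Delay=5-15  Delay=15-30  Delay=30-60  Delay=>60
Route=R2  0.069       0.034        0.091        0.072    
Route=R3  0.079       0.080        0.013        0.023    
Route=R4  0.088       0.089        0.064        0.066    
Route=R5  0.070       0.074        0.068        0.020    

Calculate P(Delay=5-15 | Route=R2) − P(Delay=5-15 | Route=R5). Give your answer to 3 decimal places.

-0.042

P(Route=R2) = 0.069 + 0.034 + 0.091 + 0.072 = 0.266; P(Delay=5-15 | Route=R2) = 0.069/0.266 = 0.2594.
P(Route=R5) = 0.070 + 0.074 + 0.068 + 0.020 = 0.232; P(Delay=5-15 | Route=R5) = 0.070/0.232 = 0.3017.
Difference = -0.042.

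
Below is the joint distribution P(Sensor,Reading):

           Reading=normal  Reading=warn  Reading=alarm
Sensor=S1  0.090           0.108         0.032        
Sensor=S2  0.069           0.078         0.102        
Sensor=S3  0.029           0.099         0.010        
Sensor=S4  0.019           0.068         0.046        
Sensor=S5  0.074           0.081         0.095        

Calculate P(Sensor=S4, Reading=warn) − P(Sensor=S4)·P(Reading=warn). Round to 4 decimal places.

0.0103

P(Sensor=S4) = 0.019 + 0.068 + 0.046 = 0.133.
P(Reading=warn) = 0.108 + 0.078 + 0.099 + 0.068 + 0.081 = 0.434.
P(Sensor=S4, Reading=warn) − P(Sensor=S4)P(Reading=warn) = 0.068 − 0.133×0.434 = 0.0103.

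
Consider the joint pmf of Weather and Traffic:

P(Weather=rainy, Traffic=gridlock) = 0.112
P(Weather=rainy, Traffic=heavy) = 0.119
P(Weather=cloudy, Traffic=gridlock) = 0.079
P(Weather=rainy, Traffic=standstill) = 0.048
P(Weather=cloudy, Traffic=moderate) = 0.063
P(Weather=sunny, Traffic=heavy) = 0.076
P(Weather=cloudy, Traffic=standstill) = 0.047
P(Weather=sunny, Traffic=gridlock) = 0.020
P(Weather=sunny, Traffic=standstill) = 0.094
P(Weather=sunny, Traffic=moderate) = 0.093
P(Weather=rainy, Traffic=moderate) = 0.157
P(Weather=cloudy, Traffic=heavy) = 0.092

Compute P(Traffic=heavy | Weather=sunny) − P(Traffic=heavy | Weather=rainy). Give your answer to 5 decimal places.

P(Weather=sunny) = 0.093 + 0.076 + 0.020 + 0.094 = 0.283; P(Traffic=heavy | Weather=sunny) = 0.076/0.283 = 0.268551.
P(Weather=rainy) = 0.157 + 0.119 + 0.112 + 0.048 = 0.436; P(Traffic=heavy | Weather=rainy) = 0.119/0.436 = 0.272936.
Difference = -0.00438.

-0.00438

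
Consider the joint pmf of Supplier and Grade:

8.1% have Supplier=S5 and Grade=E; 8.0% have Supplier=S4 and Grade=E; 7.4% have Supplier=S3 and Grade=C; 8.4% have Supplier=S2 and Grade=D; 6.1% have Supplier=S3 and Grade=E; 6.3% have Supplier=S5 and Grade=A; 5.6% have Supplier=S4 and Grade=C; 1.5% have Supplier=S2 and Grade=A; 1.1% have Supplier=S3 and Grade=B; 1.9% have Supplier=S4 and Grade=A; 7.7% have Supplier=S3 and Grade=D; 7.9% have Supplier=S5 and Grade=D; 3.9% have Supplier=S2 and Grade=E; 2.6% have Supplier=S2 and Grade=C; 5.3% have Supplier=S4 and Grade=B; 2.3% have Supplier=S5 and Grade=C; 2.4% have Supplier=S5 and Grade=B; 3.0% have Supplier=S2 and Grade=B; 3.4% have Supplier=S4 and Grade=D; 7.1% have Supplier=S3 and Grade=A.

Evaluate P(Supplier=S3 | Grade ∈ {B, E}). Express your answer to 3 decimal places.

0.190

P(Grade=B) = 0.030 + 0.011 + 0.053 + 0.024 = 0.118.
P(Grade=E) = 0.039 + 0.061 + 0.080 + 0.081 = 0.261.
P(Grade ∈ {B, E}) = 0.118 + 0.261 = 0.379; P(Supplier=S3, Grade ∈ {B, E}) = 0.011 + 0.061 = 0.072.
P(Supplier=S3 | Grade ∈ {B, E}) = 0.072/0.379 = 0.190.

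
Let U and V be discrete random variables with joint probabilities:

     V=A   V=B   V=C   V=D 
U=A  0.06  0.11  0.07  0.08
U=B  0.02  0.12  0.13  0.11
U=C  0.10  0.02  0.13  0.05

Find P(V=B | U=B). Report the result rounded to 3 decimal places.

0.316

P(U=B) = 0.02 + 0.12 + 0.13 + 0.11 = 0.38.
P(V=B | U=B) = 0.12/0.38 = 0.316.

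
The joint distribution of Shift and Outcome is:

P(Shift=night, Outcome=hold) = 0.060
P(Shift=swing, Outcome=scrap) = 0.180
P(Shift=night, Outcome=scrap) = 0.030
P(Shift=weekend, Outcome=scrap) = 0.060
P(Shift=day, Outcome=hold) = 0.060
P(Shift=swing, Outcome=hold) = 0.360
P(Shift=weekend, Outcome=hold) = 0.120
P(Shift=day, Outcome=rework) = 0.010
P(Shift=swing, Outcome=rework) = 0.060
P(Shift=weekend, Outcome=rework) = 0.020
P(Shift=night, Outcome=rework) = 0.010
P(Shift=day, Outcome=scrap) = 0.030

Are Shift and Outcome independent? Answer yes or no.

Every cell satisfies P(Shift,Outcome) = P(Shift)·P(Outcome). For instance P(Shift=swing) = 0.600, P(Outcome=hold) = 0.600, and 0.600×0.600 = 0.360 matches the joint entry. So Shift and Outcome are independent.

yes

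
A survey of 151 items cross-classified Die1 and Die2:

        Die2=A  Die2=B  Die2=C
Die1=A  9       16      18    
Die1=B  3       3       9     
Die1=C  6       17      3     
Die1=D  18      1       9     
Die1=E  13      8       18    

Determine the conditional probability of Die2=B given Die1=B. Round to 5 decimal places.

Total with Die1=B: 3 + 3 + 9 = 15.
P(Die2=B | Die1=B) = 3/15 = 0.20000.

0.20000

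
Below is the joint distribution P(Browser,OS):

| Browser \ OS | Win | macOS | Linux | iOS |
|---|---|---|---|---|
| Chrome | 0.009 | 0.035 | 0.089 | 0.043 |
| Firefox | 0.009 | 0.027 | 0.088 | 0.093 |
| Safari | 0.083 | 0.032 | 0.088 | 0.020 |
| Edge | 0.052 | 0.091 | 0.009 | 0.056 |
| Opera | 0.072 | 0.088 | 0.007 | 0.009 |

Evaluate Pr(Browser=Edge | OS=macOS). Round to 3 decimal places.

P(OS=macOS) = 0.035 + 0.027 + 0.032 + 0.091 + 0.088 = 0.273.
P(Browser=Edge | OS=macOS) = 0.091/0.273 = 0.333.

0.333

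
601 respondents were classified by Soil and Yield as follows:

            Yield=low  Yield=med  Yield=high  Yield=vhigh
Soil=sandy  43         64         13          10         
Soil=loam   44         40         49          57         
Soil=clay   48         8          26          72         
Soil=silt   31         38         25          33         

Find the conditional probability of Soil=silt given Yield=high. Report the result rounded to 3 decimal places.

0.221

Total with Yield=high: 13 + 49 + 26 + 25 = 113.
P(Soil=silt | Yield=high) = 25/113 = 0.221.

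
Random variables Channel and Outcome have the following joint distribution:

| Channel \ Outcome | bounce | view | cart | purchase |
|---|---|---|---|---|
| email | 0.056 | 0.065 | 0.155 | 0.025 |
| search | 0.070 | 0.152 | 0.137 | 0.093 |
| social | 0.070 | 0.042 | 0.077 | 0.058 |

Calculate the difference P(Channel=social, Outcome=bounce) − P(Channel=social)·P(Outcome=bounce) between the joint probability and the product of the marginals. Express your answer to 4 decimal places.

P(Channel=social) = 0.070 + 0.042 + 0.077 + 0.058 = 0.247.
P(Outcome=bounce) = 0.056 + 0.070 + 0.070 = 0.196.
P(Channel=social, Outcome=bounce) − P(Channel=social)P(Outcome=bounce) = 0.070 − 0.247×0.196 = 0.0216.

0.0216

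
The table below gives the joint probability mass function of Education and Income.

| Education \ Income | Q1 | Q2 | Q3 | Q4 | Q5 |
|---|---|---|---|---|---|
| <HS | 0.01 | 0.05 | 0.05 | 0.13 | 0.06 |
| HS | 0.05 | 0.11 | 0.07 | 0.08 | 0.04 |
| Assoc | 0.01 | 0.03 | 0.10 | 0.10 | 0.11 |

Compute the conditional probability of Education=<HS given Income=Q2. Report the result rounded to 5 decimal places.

0.26316

P(Income=Q2) = 0.05 + 0.11 + 0.03 = 0.19.
P(Education=<HS | Income=Q2) = 0.05/0.19 = 0.26316.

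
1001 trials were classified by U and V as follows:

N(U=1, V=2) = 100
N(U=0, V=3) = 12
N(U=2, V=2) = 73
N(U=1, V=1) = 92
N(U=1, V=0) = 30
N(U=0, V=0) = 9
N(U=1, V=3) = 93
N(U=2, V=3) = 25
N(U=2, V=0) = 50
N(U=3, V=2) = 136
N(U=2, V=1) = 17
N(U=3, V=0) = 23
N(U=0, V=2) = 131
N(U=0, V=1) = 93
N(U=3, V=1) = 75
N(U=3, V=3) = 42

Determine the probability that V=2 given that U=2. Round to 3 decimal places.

Total with U=2: 50 + 17 + 73 + 25 = 165.
P(V=2 | U=2) = 73/165 = 0.442.

0.442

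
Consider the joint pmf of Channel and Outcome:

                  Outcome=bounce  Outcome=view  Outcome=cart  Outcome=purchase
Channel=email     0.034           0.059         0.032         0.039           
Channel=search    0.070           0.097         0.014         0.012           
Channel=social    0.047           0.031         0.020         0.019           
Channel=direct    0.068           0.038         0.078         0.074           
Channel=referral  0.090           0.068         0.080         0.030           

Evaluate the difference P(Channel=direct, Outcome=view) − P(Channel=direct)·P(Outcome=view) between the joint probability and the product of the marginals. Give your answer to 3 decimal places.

P(Channel=direct) = 0.068 + 0.038 + 0.078 + 0.074 = 0.258.
P(Outcome=view) = 0.059 + 0.097 + 0.031 + 0.038 + 0.068 = 0.293.
P(Channel=direct, Outcome=view) − P(Channel=direct)P(Outcome=view) = 0.038 − 0.258×0.293 = -0.038.

-0.038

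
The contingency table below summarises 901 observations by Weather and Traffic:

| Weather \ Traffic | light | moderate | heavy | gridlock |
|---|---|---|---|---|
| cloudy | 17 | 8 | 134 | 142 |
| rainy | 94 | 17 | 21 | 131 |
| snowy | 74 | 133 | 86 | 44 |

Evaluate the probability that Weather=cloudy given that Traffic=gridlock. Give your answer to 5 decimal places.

Total with Traffic=gridlock: 142 + 131 + 44 = 317.
P(Weather=cloudy | Traffic=gridlock) = 142/317 = 0.44795.

0.44795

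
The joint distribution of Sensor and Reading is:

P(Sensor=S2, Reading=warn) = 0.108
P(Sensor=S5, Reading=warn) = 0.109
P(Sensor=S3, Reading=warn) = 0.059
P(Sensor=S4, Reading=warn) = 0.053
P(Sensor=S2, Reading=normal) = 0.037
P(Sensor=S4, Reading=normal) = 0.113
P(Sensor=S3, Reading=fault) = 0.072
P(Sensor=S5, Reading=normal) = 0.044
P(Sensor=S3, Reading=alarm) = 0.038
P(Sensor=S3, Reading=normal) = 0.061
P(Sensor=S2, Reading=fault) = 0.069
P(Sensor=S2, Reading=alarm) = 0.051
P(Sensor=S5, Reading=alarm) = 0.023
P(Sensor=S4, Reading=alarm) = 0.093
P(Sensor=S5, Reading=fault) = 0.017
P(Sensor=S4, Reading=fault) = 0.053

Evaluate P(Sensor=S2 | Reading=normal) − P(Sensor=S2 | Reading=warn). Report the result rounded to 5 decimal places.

P(Reading=normal) = 0.037 + 0.061 + 0.113 + 0.044 = 0.255; P(Sensor=S2 | Reading=normal) = 0.037/0.255 = 0.145098.
P(Reading=warn) = 0.108 + 0.059 + 0.053 + 0.109 = 0.329; P(Sensor=S2 | Reading=warn) = 0.108/0.329 = 0.328267.
Difference = -0.18317.

-0.18317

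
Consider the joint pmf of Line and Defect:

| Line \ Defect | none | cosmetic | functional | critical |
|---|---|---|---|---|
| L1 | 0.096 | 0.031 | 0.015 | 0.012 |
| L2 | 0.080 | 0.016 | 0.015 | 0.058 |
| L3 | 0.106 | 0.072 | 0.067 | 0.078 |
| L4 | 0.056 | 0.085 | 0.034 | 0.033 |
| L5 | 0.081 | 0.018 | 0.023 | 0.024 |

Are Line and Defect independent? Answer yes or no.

P(Line=L4) = 0.208 and P(Defect=cosmetic) = 0.222, so their product is 0.04618, but P(Line=L4, Defect=cosmetic) = 0.085. Since these differ, Line and Defect are not independent.

no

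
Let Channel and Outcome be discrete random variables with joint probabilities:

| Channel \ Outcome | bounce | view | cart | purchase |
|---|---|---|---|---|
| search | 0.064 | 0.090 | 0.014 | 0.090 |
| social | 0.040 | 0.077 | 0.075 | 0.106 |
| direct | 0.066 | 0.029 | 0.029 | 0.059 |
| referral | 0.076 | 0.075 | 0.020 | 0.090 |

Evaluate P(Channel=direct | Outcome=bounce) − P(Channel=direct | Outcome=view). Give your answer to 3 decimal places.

P(Outcome=bounce) = 0.064 + 0.040 + 0.066 + 0.076 = 0.246; P(Channel=direct | Outcome=bounce) = 0.066/0.246 = 0.2683.
P(Outcome=view) = 0.090 + 0.077 + 0.029 + 0.075 = 0.271; P(Channel=direct | Outcome=view) = 0.029/0.271 = 0.1070.
Difference = 0.161.

0.161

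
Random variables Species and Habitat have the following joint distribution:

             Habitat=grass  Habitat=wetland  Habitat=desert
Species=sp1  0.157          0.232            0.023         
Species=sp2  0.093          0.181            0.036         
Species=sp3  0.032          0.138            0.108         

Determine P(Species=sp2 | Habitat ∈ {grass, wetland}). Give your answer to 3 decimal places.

0.329

P(Habitat=grass) = 0.157 + 0.093 + 0.032 = 0.282.
P(Habitat=wetland) = 0.232 + 0.181 + 0.138 = 0.551.
P(Habitat ∈ {grass, wetland}) = 0.282 + 0.551 = 0.833; P(Species=sp2, Habitat ∈ {grass, wetland}) = 0.093 + 0.181 = 0.274.
P(Species=sp2 | Habitat ∈ {grass, wetland}) = 0.274/0.833 = 0.329.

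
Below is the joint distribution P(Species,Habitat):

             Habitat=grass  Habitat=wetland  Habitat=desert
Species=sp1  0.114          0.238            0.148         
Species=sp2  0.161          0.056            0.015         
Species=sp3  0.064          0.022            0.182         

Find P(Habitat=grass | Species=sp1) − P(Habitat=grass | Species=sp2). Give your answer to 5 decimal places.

P(Species=sp1) = 0.114 + 0.238 + 0.148 = 0.500; P(Habitat=grass | Species=sp1) = 0.114/0.500 = 0.228000.
P(Species=sp2) = 0.161 + 0.056 + 0.015 = 0.232; P(Habitat=grass | Species=sp2) = 0.161/0.232 = 0.693966.
Difference = -0.46597.

-0.46597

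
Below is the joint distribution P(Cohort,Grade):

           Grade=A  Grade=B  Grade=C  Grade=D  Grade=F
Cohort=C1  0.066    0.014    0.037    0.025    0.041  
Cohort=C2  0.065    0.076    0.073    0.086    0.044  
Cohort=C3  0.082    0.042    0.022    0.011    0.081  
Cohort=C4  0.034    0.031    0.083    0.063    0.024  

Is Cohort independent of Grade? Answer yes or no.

P(Cohort=C3) = 0.238 and P(Grade=F) = 0.190, so their product is 0.04522, but P(Cohort=C3, Grade=F) = 0.081. Since these differ, Cohort and Grade are not independent.

no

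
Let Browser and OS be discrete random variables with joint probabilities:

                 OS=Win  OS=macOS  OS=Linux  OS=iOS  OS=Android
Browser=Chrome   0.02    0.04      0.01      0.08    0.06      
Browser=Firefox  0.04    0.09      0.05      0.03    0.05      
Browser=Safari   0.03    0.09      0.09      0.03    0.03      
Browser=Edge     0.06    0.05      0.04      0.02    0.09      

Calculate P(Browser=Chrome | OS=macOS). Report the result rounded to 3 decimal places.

P(OS=macOS) = 0.04 + 0.09 + 0.09 + 0.05 = 0.27.
P(Browser=Chrome | OS=macOS) = 0.04/0.27 = 0.148.

0.148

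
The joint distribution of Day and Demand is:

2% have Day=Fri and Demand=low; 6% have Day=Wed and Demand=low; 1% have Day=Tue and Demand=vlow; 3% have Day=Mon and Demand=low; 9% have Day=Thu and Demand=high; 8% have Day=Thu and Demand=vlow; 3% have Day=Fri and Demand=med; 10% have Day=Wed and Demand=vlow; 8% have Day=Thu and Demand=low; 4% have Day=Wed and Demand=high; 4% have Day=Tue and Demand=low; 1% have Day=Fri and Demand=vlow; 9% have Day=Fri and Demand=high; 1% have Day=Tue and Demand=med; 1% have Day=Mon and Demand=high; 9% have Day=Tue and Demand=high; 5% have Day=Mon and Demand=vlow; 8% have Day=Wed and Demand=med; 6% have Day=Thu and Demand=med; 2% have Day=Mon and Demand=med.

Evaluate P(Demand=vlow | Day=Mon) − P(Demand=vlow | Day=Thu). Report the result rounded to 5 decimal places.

P(Day=Mon) = 0.05 + 0.03 + 0.02 + 0.01 = 0.11; P(Demand=vlow | Day=Mon) = 0.05/0.11 = 0.454545.
P(Day=Thu) = 0.08 + 0.08 + 0.06 + 0.09 = 0.31; P(Demand=vlow | Day=Thu) = 0.08/0.31 = 0.258065.
Difference = 0.19648.

0.19648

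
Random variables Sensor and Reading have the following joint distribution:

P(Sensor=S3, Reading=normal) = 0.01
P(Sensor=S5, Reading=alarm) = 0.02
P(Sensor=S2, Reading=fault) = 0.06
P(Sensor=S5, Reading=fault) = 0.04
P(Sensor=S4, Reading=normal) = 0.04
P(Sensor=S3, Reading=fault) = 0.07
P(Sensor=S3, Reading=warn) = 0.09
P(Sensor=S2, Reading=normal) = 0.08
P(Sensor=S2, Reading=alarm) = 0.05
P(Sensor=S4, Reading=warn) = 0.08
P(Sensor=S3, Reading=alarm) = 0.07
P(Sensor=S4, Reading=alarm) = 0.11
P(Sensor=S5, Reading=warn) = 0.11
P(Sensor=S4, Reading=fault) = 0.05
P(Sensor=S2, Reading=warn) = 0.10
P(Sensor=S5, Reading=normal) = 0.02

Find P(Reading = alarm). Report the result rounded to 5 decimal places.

0.25000

P(Reading=alarm) = 0.05 + 0.07 + 0.11 + 0.02 = 0.25.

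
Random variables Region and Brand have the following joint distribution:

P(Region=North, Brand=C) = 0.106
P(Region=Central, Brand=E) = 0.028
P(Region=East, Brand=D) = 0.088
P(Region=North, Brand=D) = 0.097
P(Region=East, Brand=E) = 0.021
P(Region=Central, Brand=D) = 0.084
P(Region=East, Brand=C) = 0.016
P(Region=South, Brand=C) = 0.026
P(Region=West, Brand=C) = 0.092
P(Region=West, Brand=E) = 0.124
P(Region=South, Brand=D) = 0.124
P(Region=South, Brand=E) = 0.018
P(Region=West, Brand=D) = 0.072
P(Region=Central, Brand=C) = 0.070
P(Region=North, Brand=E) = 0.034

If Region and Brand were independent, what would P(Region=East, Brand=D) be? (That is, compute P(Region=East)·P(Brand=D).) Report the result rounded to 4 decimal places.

0.0581

P(Region=East) = 0.016 + 0.088 + 0.021 = 0.125.
P(Brand=D) = 0.097 + 0.124 + 0.088 + 0.072 + 0.084 = 0.465.
Product: 0.125 × 0.465 = 0.0581.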